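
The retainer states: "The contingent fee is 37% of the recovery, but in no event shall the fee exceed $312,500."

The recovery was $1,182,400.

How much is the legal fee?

37% of $1,182,400 = $437,488.00
That exceeds the $312,500 cap, so the fee is capped at $312,500.

$312,500.00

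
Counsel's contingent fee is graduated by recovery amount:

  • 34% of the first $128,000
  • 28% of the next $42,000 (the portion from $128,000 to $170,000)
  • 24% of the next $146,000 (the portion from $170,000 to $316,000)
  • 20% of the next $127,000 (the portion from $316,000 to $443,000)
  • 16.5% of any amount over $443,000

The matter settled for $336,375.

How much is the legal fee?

First $128,000 at 34% = $43,520.00
Next $42,000 at 28% = $11,760.00
Next $146,000 at 24% = $35,040.00
Remaining $20,375 at 20% = $4,075.00
Fee: $43,520.00 + $11,760.00 + $35,040.00 + $4,075.00 = $94,395.00

$94,395.00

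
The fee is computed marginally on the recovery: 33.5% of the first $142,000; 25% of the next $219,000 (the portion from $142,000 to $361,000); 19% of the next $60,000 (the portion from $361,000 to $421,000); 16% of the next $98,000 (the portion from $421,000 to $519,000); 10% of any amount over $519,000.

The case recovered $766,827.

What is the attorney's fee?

First $142,000 at 33.5% = $47,570.00
Next $219,000 at 25% = $54,750.00
Next $60,000 at 19% = $11,400.00
Next $98,000 at 16% = $15,680.00
Remaining $247,827 at 10% = $24,782.70
Fee: $47,570.00 + $54,750.00 + $11,400.00 + $15,680.00 + $24,782.70 = $154,182.70

$154,182.70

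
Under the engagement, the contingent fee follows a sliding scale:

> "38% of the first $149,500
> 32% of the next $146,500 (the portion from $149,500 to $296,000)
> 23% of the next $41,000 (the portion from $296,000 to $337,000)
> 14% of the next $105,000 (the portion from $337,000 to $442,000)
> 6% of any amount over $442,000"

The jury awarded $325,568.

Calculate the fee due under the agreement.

First $149,500 at 38% = $56,810.00
Next $146,500 at 32% = $46,880.00
Remaining $29,568 at 23% = $6,800.64
Fee: $56,810.00 + $46,880.00 + $6,800.64 = $110,490.64

$110,490.64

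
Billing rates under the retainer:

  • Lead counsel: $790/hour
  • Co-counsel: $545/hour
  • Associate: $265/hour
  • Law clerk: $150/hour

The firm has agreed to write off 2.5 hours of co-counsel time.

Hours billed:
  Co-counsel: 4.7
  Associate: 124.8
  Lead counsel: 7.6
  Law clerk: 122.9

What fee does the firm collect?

$58,710.00

Lead counsel: 7.6 × $790 = $6,004.00
Co-counsel: 4.7 × $545 = $2,561.50
Associate: 124.8 × $265 = $33,072.00
Law clerk: 122.9 × $150 = $18,435.00
Subtotal: $60,072.50
Write-off: 2.5 × $545 = $1,362.50
Total: $60,072.50 − $1,362.50 = $58,710.00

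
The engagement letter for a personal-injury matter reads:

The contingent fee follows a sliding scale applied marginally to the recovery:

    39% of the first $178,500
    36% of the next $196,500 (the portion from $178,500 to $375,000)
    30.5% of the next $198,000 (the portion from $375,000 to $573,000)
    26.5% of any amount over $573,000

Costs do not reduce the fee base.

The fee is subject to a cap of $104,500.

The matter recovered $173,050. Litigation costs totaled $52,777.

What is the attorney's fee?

Fee base is the gross recovery, $173,050; costs are reimbursed separately.
First $173,050 at 39% = $67,489.50
$67,489.50 is under the $104,500 cap.

$67,489.50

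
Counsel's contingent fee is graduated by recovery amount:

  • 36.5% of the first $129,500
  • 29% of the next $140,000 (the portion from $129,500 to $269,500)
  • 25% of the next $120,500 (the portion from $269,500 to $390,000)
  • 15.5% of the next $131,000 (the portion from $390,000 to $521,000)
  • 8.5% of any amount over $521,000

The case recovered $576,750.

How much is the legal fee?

$143,036.25

First $129,500 at 36.5% = $47,267.50
Next $140,000 at 29% = $40,600.00
Next $120,500 at 25% = $30,125.00
Next $131,000 at 15.5% = $20,305.00
Remaining $55,750 at 8.5% = $4,738.75
Fee: $47,267.50 + $40,600.00 + $30,125.00 + $20,305.00 + $4,738.75 = $143,036.25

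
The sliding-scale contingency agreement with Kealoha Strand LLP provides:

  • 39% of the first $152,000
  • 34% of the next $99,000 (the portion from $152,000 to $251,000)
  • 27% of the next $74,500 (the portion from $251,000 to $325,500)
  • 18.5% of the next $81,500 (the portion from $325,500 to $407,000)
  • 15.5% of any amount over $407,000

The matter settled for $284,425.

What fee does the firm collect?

$101,964.75

First $152,000 at 39% = $59,280.00
Next $99,000 at 34% = $33,660.00
Remaining $33,425 at 27% = $9,024.75
Fee: $59,280.00 + $33,660.00 + $9,024.75 = $101,964.75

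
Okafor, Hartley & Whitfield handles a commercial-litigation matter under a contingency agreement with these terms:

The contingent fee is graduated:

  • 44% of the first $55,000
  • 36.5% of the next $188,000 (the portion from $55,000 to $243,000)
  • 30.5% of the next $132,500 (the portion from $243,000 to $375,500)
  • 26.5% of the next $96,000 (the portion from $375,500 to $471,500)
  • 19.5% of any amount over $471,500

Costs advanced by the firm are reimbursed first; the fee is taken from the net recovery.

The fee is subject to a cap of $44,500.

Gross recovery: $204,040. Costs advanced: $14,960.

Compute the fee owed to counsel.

$44,500.00

Fee base (net of costs): $204,040 − $14,960 = $189,080
First $55,000 at 44% = $24,200.00
Remaining $134,080 at 36.5% = $48,939.20
Fee: $24,200.00 + $48,939.20 = $73,139.20
$73,139.20 exceeds the $44,500 cap, so the fee is capped at $44,500.00.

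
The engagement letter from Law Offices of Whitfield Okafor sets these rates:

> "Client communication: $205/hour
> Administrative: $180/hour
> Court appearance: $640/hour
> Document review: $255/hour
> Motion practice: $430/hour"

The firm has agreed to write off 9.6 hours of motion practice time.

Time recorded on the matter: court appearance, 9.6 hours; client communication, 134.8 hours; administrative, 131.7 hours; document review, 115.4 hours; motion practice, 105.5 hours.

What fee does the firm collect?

$128,148.00

Client communication: 134.8 × $205 = $27,634.00
Administrative: 131.7 × $180 = $23,706.00
Court appearance: 9.6 × $640 = $6,144.00
Document review: 115.4 × $255 = $29,427.00
Motion practice: 105.5 × $430 = $45,365.00
Subtotal: $132,276.00
Write-off: 9.6 × $430 = $4,128.00
Total: $132,276.00 − $4,128.00 = $128,148.00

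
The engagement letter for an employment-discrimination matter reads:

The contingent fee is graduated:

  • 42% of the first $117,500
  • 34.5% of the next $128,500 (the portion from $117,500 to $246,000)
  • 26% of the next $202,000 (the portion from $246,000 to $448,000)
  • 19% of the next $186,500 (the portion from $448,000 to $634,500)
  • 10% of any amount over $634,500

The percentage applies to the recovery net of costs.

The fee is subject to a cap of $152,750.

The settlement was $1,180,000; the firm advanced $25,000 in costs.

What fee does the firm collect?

$152,750.00

Fee base (net of costs): $1,180,000 − $25,000 = $1,155,000
First $117,500 at 42% = $49,350.00
Next $128,500 at 34.5% = $44,332.50
Next $202,000 at 26% = $52,520.00
Next $186,500 at 19% = $35,435.00
Remaining $520,500 at 10% = $52,050.00
Fee: $49,350.00 + $44,332.50 + $52,520.00 + $35,435.00 + $52,050.00 = $233,687.50
$233,687.50 exceeds the $152,750 cap, so the fee is capped at $152,750.00.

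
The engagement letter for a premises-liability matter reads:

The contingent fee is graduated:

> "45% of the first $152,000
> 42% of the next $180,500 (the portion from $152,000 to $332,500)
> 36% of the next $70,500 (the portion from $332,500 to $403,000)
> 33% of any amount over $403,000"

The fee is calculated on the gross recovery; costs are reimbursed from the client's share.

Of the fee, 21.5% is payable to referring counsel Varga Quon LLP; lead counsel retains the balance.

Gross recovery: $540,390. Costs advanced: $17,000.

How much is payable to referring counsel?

Fee base is the gross recovery, $540,390; costs are reimbursed separately.
First $152,000 at 45% = $68,400.00
Next $180,500 at 42% = $75,810.00
Next $70,500 at 36% = $25,380.00
Remaining $137,390 at 33% = $45,338.70
Fee: $68,400.00 + $75,810.00 + $25,380.00 + $45,338.70 = $214,928.70
Referral share: 21.5% of $214,928.70 = $46,209.67; lead counsel retains $214,928.70 − $46,209.67 = $168,719.03.

$46,209.67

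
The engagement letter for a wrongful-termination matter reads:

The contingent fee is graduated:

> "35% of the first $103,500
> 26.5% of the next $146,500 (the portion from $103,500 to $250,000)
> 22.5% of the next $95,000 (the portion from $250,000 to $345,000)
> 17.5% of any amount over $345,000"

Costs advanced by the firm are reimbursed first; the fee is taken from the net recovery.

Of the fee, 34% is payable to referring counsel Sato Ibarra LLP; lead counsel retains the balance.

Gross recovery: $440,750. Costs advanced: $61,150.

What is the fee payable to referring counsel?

$34,842.35

Fee base (net of costs): $440,750 − $61,150 = $379,600
First $103,500 at 35% = $36,225.00
Next $146,500 at 26.5% = $38,822.50
Next $95,000 at 22.5% = $21,375.00
Remaining $34,600 at 17.5% = $6,055.00
Fee: $36,225.00 + $38,822.50 + $21,375.00 + $6,055.00 = $102,477.50
Referral share: 34% of $102,477.50 = $34,842.35; lead counsel retains $102,477.50 − $34,842.35 = $67,635.15.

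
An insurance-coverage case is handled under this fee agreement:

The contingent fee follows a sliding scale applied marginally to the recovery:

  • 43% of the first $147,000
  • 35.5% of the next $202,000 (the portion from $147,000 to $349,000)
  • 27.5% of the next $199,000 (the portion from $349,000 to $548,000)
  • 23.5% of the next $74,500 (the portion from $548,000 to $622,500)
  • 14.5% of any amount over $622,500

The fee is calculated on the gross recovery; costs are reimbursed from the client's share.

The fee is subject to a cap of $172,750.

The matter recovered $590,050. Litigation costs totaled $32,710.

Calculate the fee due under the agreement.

Fee base is the gross recovery, $590,050; costs are reimbursed separately.
First $147,000 at 43% = $63,210.00
Next $202,000 at 35.5% = $71,710.00
Next $199,000 at 27.5% = $54,725.00
Remaining $42,050 at 23.5% = $9,881.75
Fee: $63,210.00 + $71,710.00 + $54,725.00 + $9,881.75 = $199,526.75
$199,526.75 exceeds the $172,750 cap, so the fee is capped at $172,750.00.

$172,750.00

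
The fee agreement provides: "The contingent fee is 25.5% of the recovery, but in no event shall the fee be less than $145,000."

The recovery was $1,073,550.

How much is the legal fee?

25.5% of $1,073,550 = $273,755.25
That exceeds the $145,000 minimum.

$273,755.25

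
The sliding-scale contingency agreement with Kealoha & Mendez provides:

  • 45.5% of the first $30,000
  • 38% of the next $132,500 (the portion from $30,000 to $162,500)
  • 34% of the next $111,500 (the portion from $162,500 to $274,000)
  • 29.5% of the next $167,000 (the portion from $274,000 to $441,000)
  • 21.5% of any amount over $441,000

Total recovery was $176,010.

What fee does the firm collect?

First $30,000 at 45.5% = $13,650.00
Next $132,500 at 38% = $50,350.00
Remaining $13,510 at 34% = $4,593.40
Fee: $13,650.00 + $50,350.00 + $4,593.40 = $68,593.40

$68,593.40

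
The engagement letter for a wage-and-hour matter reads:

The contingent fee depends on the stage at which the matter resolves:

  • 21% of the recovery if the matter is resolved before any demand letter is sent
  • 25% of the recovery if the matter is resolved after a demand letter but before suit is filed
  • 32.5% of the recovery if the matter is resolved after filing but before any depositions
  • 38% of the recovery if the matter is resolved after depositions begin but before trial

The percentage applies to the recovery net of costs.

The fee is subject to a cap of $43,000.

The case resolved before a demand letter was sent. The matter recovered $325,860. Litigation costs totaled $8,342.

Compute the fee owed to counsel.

$43,000.00

Fee base (net of costs): $325,860 − $8,342 = $317,518
The matter resolved before a demand letter was sent, so the 21% rate applies.
$317,518 × 21% = $66,678.78
$66,678.78 exceeds the $43,000 cap, so the fee is capped at $43,000.00.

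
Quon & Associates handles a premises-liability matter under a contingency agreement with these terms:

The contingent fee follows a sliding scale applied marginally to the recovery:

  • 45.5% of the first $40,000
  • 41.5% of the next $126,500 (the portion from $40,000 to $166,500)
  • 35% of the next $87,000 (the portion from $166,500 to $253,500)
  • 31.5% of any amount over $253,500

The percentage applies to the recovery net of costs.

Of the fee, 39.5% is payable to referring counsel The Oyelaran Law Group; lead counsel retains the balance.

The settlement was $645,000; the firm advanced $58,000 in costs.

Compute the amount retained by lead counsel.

$124,751.00

Fee base (net of costs): $645,000 − $58,000 = $587,000
First $40,000 at 45.5% = $18,200.00
Next $126,500 at 41.5% = $52,497.50
Next $87,000 at 35% = $30,450.00
Remaining $333,500 at 31.5% = $105,052.50
Fee: $18,200.00 + $52,497.50 + $30,450.00 + $105,052.50 = $206,200.00
Referral share: 39.5% of $206,200.00 = $81,449.00; lead counsel retains $206,200.00 − $81,449.00 = $124,751.00.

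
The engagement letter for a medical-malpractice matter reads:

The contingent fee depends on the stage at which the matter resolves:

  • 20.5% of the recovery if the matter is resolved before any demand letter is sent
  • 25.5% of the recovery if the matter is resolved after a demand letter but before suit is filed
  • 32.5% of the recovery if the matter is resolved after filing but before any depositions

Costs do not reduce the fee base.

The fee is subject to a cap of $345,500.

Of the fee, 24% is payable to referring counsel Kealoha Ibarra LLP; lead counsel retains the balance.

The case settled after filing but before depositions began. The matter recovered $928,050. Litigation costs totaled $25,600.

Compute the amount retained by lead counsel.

$229,228.35

Fee base is the gross recovery, $928,050; costs are reimbursed separately.
The matter settled after filing but before depositions began, so the 32.5% rate applies.
$928,050 × 32.5% = $301,616.25
$301,616.25 is under the $345,500 cap.
Referral share: 24% of $301,616.25 = $72,387.90; lead counsel retains $301,616.25 − $72,387.90 = $229,228.35.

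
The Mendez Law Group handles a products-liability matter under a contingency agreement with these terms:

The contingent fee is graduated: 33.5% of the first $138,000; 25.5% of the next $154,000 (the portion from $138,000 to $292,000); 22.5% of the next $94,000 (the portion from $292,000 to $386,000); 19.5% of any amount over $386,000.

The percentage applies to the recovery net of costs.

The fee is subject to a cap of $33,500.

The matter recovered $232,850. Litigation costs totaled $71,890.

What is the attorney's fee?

Fee base (net of costs): $232,850 − $71,890 = $160,960
First $138,000 at 33.5% = $46,230.00
Remaining $22,960 at 25.5% = $5,854.80
Fee: $46,230.00 + $5,854.80 = $52,084.80
$52,084.80 exceeds the $33,500 cap, so the fee is capped at $33,500.00.

$33,500.00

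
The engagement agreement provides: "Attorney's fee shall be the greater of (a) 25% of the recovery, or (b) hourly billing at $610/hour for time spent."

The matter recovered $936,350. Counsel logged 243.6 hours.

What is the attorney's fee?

$234,087.50

(a) 25% of $936,350 = $234,087.50
(b) 243.6 × $610 = $148,596.00
The greater is (a): $234,087.50.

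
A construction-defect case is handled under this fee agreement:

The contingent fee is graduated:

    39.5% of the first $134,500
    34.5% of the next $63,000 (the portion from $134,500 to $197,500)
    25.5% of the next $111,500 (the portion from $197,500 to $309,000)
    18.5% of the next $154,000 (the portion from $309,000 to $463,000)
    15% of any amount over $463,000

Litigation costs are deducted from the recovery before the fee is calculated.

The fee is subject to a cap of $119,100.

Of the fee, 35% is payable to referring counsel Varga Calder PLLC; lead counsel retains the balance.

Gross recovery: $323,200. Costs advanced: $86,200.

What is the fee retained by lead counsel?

$55,207.75

Fee base (net of costs): $323,200 − $86,200 = $237,000
First $134,500 at 39.5% = $53,127.50
Next $63,000 at 34.5% = $21,735.00
Remaining $39,500 at 25.5% = $10,072.50
Fee: $53,127.50 + $21,735.00 + $10,072.50 = $84,935.00
$84,935.00 is under the $119,100 cap.
Referral share: 35% of $84,935.00 = $29,727.25; lead counsel retains $84,935.00 − $29,727.25 = $55,207.75.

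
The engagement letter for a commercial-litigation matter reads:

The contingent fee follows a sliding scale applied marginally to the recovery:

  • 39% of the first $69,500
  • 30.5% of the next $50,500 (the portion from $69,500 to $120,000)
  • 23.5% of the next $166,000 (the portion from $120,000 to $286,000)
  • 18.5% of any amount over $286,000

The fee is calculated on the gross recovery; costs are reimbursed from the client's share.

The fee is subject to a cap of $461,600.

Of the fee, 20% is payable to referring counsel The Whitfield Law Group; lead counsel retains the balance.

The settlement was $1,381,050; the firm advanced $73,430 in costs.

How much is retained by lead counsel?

Fee base is the gross recovery, $1,381,050; costs are reimbursed separately.
First $69,500 at 39% = $27,105.00
Next $50,500 at 30.5% = $15,402.50
Next $166,000 at 23.5% = $39,010.00
Remaining $1,095,050 at 18.5% = $202,584.25
Fee: $27,105.00 + $15,402.50 + $39,010.00 + $202,584.25 = $284,101.75
$284,101.75 is under the $461,600 cap.
Referral share: 20% of $284,101.75 = $56,820.35; lead counsel retains $284,101.75 − $56,820.35 = $227,281.40.

$227,281.40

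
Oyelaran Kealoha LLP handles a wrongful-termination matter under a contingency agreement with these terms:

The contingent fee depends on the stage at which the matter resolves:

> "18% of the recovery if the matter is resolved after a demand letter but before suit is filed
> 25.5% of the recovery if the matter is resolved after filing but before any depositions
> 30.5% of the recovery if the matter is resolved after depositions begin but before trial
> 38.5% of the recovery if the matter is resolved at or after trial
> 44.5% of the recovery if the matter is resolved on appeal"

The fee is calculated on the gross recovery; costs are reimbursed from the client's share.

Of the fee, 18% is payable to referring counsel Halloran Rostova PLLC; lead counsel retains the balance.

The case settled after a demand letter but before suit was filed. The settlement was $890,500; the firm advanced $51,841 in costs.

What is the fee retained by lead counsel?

$131,437.80

Fee base is the gross recovery, $890,500; costs are reimbursed separately.
The matter settled after a demand letter but before suit was filed, so the 18% rate applies.
$890,500 × 18% = $160,290.00
Referral share: 18% of $160,290.00 = $28,852.20; lead counsel retains $160,290.00 − $28,852.20 = $131,437.80.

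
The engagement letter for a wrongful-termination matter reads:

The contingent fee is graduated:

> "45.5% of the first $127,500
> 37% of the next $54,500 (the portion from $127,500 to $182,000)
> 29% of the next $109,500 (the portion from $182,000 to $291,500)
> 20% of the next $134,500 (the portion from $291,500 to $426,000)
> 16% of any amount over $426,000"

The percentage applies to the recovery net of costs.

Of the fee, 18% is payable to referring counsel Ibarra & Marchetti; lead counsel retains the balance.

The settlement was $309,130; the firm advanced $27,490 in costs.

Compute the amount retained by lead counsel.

Fee base (net of costs): $309,130 − $27,490 = $281,640
First $127,500 at 45.5% = $58,012.50
Next $54,500 at 37% = $20,165.00
Remaining $99,640 at 29% = $28,895.60
Fee: $58,012.50 + $20,165.00 + $28,895.60 = $107,073.10
Referral share: 18% of $107,073.10 = $19,273.16; lead counsel retains $107,073.10 − $19,273.16 = $87,799.94.

$87,799.94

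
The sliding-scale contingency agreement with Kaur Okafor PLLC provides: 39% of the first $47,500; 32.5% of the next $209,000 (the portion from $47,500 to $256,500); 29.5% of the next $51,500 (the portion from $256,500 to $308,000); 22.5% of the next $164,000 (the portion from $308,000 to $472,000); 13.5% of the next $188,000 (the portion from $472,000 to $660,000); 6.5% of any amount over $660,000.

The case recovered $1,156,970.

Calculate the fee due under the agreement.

$196,225.55

First $47,500 at 39% = $18,525.00
Next $209,000 at 32.5% = $67,925.00
Next $51,500 at 29.5% = $15,192.50
Next $164,000 at 22.5% = $36,900.00
Next $188,000 at 13.5% = $25,380.00
Remaining $496,970 at 6.5% = $32,303.05
Fee: $18,525.00 + $67,925.00 + $15,192.50 + $36,900.00 + $25,380.00 + $32,303.05 = $196,225.55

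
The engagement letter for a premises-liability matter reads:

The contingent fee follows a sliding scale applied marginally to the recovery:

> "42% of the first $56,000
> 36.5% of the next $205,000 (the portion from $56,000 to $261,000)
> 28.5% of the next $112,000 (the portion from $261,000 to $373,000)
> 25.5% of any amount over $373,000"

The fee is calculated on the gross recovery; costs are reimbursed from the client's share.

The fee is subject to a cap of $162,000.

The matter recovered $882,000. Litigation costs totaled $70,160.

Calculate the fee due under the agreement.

Fee base is the gross recovery, $882,000; costs are reimbursed separately.
First $56,000 at 42% = $23,520.00
Next $205,000 at 36.5% = $74,825.00
Next $112,000 at 28.5% = $31,920.00
Remaining $509,000 at 25.5% = $129,795.00
Fee: $23,520.00 + $74,825.00 + $31,920.00 + $129,795.00 = $260,060.00
$260,060.00 exceeds the $162,000 cap, so the fee is capped at $162,000.00.

$162,000.00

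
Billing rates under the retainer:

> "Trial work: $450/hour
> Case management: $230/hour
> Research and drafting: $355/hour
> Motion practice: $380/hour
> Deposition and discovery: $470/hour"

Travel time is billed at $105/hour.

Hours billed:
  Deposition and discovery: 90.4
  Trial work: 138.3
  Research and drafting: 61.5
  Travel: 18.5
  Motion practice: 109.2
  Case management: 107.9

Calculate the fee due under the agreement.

$194,811.00

Trial work: 138.3 × $450 = $62,235.00
Case management: 107.9 × $230 = $24,817.00
Research and drafting: 61.5 × $355 = $21,832.50
Motion practice: 109.2 × $380 = $41,496.00
Deposition and discovery: 90.4 × $470 = $42,488.00
Subtotal: $62,235.00 + $24,817.00 + $21,832.50 + $41,496.00 + $42,488.00 = $192,868.50
Travel: 18.5 × $105 = $1,942.50
Total: $192,868.50 + $1,942.50 = $194,811.00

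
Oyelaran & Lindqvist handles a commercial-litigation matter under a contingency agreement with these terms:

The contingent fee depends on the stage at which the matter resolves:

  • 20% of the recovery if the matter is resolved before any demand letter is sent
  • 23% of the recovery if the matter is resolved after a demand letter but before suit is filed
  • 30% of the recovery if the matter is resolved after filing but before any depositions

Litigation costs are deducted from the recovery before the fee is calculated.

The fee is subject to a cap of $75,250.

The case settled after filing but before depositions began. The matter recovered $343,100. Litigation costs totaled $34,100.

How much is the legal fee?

$75,250.00

Fee base (net of costs): $343,100 − $34,100 = $309,000
The matter settled after filing but before depositions began, so the 30% rate applies.
$309,000 × 30% = $92,700.00
$92,700.00 exceeds the $75,250 cap, so the fee is capped at $75,250.00.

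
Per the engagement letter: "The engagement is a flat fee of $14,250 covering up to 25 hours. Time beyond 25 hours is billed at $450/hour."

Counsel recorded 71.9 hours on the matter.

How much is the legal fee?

$35,355.00

Flat fee: $14,250.00
Excess hours: 71.9 − 25 = 46.9
Overrun: 46.9 × $450 = $21,105.00
Total: $14,250.00 + $21,105.00 = $35,355.00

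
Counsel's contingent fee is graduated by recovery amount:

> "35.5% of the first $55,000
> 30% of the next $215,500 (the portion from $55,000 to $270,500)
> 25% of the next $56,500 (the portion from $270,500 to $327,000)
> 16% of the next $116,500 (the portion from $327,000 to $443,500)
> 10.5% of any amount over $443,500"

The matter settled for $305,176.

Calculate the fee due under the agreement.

First $55,000 at 35.5% = $19,525.00
Next $215,500 at 30% = $64,650.00
Remaining $34,676 at 25% = $8,669.00
Fee: $19,525.00 + $64,650.00 + $8,669.00 = $92,844.00

$92,844.00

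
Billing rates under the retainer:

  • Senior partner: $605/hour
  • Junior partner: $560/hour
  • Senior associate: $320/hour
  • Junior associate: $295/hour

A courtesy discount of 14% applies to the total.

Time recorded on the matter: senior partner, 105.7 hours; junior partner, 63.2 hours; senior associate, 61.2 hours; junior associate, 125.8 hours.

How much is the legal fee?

$134,190.53

Senior partner: 105.7 × $605 = $63,948.50
Junior partner: 63.2 × $560 = $35,392.00
Senior associate: 61.2 × $320 = $19,584.00
Junior associate: 125.8 × $295 = $37,111.00
Subtotal: $156,035.50
Less 14% discount: −$21,844.97
Total: $156,035.50 − $21,844.97 = $134,190.53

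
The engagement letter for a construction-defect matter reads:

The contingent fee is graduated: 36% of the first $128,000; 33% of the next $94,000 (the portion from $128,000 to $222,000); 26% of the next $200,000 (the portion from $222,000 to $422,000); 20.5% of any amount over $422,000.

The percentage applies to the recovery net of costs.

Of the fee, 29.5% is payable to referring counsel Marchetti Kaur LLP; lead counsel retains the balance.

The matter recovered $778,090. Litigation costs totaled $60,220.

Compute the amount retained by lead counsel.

$133,776.11

Fee base (net of costs): $778,090 − $60,220 = $717,870
First $128,000 at 36% = $46,080.00
Next $94,000 at 33% = $31,020.00
Next $200,000 at 26% = $52,000.00
Remaining $295,870 at 20.5% = $60,653.35
Fee: $46,080.00 + $31,020.00 + $52,000.00 + $60,653.35 = $189,753.35
Referral share: 29.5% of $189,753.35 = $55,977.24; lead counsel retains $189,753.35 − $55,977.24 = $133,776.11.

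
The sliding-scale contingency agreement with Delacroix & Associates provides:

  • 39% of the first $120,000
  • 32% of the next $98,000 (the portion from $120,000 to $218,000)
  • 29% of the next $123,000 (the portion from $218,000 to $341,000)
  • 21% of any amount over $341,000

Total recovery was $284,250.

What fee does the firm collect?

First $120,000 at 39% = $46,800.00
Next $98,000 at 32% = $31,360.00
Remaining $66,250 at 29% = $19,212.50
Fee: $46,800.00 + $31,360.00 + $19,212.50 = $97,372.50

$97,372.50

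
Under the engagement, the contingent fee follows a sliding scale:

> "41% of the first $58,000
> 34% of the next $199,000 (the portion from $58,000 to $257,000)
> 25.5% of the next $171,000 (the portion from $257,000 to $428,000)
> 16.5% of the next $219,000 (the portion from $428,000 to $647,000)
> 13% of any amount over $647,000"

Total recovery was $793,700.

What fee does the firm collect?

First $58,000 at 41% = $23,780.00
Next $199,000 at 34% = $67,660.00
Next $171,000 at 25.5% = $43,605.00
Next $219,000 at 16.5% = $36,135.00
Remaining $146,700 at 13% = $19,071.00
Fee: $23,780.00 + $67,660.00 + $43,605.00 + $36,135.00 + $19,071.00 = $190,251.00

$190,251.00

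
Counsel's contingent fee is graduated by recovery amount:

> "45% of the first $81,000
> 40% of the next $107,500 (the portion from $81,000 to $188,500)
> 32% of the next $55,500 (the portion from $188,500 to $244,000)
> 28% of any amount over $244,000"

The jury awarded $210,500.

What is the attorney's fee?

$86,490.00

First $81,000 at 45% = $36,450.00
Next $107,500 at 40% = $43,000.00
Remaining $22,000 at 32% = $7,040.00
Fee: $36,450.00 + $43,000.00 + $7,040.00 = $86,490.00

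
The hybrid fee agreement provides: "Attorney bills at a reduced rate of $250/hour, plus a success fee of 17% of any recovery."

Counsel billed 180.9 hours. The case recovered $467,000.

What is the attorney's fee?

$124,615.00

Hourly: 180.9 × $250 = $45,225.00
Success fee: 17% of $467,000 = $79,390.00
Total: $45,225.00 + $79,390.00 = $124,615.00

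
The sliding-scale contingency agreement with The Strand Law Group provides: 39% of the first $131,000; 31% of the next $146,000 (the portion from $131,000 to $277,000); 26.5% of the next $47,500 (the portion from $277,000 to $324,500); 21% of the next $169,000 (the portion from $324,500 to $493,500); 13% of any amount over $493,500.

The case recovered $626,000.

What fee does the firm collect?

First $131,000 at 39% = $51,090.00
Next $146,000 at 31% = $45,260.00
Next $47,500 at 26.5% = $12,587.50
Next $169,000 at 21% = $35,490.00
Remaining $132,500 at 13% = $17,225.00
Fee: $51,090.00 + $45,260.00 + $12,587.50 + $35,490.00 + $17,225.00 = $161,652.50

$161,652.50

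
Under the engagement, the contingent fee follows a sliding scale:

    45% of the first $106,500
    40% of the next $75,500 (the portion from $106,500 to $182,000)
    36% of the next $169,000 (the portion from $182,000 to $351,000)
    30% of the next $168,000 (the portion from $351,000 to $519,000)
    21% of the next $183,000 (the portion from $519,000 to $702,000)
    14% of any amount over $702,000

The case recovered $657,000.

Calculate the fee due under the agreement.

$218,345.00

First $106,500 at 45% = $47,925.00
Next $75,500 at 40% = $30,200.00
Next $169,000 at 36% = $60,840.00
Next $168,000 at 30% = $50,400.00
Remaining $138,000 at 21% = $28,980.00
Fee: $47,925.00 + $30,200.00 + $60,840.00 + $50,400.00 + $28,980.00 = $218,345.00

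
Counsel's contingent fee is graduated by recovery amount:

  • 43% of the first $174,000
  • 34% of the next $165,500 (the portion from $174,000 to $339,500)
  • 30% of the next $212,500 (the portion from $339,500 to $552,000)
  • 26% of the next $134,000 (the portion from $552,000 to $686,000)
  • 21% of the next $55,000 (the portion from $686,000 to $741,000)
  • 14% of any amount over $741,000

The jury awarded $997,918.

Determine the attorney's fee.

$277,198.52

First $174,000 at 43% = $74,820.00
Next $165,500 at 34% = $56,270.00
Next $212,500 at 30% = $63,750.00
Next $134,000 at 26% = $34,840.00
Next $55,000 at 21% = $11,550.00
Remaining $256,918 at 14% = $35,968.52
Fee: $74,820.00 + $56,270.00 + $63,750.00 + $34,840.00 + $11,550.00 + $35,968.52 = $277,198.52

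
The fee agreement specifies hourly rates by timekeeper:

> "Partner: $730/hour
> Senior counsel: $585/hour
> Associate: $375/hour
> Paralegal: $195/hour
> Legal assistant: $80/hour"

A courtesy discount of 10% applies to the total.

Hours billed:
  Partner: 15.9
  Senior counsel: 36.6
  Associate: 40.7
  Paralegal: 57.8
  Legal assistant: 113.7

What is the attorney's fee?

Partner: 15.9 × $730 = $11,607.00
Senior counsel: 36.6 × $585 = $21,411.00
Associate: 40.7 × $375 = $15,262.50
Paralegal: 57.8 × $195 = $11,271.00
Legal assistant: 113.7 × $80 = $9,096.00
Subtotal: $68,647.50
Less 10% discount: −$6,864.75
Total: $68,647.50 − $6,864.75 = $61,782.75

$61,782.75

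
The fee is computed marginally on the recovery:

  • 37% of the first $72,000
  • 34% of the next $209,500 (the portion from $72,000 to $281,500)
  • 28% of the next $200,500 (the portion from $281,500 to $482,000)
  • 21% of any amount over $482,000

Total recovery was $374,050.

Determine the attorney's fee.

$123,784.00

First $72,000 at 37% = $26,640.00
Next $209,500 at 34% = $71,230.00
Remaining $92,550 at 28% = $25,914.00
Fee: $26,640.00 + $71,230.00 + $25,914.00 = $123,784.00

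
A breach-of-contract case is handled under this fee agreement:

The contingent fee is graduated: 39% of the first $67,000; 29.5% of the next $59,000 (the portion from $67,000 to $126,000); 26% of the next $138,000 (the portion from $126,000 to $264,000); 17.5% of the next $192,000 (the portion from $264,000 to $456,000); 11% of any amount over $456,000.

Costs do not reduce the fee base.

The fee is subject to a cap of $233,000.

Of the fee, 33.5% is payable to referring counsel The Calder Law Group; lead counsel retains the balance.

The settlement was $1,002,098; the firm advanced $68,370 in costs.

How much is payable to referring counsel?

$57,983.74

Fee base is the gross recovery, $1,002,098; costs are reimbursed separately.
First $67,000 at 39% = $26,130.00
Next $59,000 at 29.5% = $17,405.00
Next $138,000 at 26% = $35,880.00
Next $192,000 at 17.5% = $33,600.00
Remaining $546,098 at 11% = $60,070.78
Fee: $26,130.00 + $17,405.00 + $35,880.00 + $33,600.00 + $60,070.78 = $173,085.78
$173,085.78 is under the $233,000 cap.
Referral share: 33.5% of $173,085.78 = $57,983.74; lead counsel retains $173,085.78 − $57,983.74 = $115,102.04.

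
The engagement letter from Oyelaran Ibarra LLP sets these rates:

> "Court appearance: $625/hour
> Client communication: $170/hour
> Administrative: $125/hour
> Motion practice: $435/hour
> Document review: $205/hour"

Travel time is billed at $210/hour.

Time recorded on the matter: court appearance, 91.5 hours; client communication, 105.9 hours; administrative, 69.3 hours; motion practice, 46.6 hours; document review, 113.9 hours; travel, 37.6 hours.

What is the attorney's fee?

Court appearance: 91.5 × $625 = $57,187.50
Client communication: 105.9 × $170 = $18,003.00
Administrative: 69.3 × $125 = $8,662.50
Motion practice: 46.6 × $435 = $20,271.00
Document review: 113.9 × $205 = $23,349.50
Subtotal: $57,187.50 + $18,003.00 + $8,662.50 + $20,271.00 + $23,349.50 = $127,473.50
Travel: 37.6 × $210 = $7,896.00
Total: $127,473.50 + $7,896.00 = $135,369.50

$135,369.50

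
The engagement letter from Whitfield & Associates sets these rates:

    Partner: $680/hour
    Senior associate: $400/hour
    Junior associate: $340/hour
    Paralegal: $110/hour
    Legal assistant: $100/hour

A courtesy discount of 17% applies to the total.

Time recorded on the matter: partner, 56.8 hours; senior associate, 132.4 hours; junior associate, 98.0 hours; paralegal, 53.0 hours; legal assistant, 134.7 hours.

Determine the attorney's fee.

$119,689.32

Partner: 56.8 × $680 = $38,624.00
Senior associate: 132.4 × $400 = $52,960.00
Junior associate: 98.0 × $340 = $33,320.00
Paralegal: 53.0 × $110 = $5,830.00
Legal assistant: 134.7 × $100 = $13,470.00
Subtotal: $144,204.00
Less 17% discount: −$24,514.68
Total: $144,204.00 − $24,514.68 = $119,689.32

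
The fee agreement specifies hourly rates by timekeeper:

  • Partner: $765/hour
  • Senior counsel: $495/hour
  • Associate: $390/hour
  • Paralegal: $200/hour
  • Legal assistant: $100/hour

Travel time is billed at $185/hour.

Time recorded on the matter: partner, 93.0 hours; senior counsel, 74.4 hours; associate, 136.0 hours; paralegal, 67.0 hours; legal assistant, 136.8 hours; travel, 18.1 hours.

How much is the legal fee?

$191,441.50

Partner: 93.0 × $765 = $71,145.00
Senior counsel: 74.4 × $495 = $36,828.00
Associate: 136.0 × $390 = $53,040.00
Paralegal: 67.0 × $200 = $13,400.00
Legal assistant: 136.8 × $100 = $13,680.00
Subtotal: $71,145.00 + $36,828.00 + $53,040.00 + $13,400.00 + $13,680.00 = $188,093.00
Travel: 18.1 × $185 = $3,348.50
Total: $188,093.00 + $3,348.50 = $191,441.50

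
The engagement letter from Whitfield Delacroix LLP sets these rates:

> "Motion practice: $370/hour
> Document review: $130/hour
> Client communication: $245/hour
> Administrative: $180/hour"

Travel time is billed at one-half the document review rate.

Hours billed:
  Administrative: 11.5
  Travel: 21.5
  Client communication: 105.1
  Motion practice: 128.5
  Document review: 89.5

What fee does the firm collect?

Motion practice: 128.5 × $370 = $47,545.00
Document review: 89.5 × $130 = $11,635.00
Client communication: 105.1 × $245 = $25,749.50
Administrative: 11.5 × $180 = $2,070.00
Subtotal: $47,545.00 + $11,635.00 + $25,749.50 + $2,070.00 = $86,999.50
Travel: 21.5 × ($130 ÷ 2) = 21.5 × $65.00 = $1,397.50
Total: $86,999.50 + $1,397.50 = $88,397.00

$88,397.00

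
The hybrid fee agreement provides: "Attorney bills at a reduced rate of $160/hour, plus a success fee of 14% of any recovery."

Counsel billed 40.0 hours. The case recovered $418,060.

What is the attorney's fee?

$64,928.40

Hourly: 40.0 × $160 = $6,400.00
Success fee: 14% of $418,060 = $58,528.40
Total: $6,400.00 + $58,528.40 = $64,928.40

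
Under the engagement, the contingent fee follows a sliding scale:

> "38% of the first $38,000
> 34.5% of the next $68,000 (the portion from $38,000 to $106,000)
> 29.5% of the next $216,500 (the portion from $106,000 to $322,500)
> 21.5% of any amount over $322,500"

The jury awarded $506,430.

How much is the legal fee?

$141,312.45

First $38,000 at 38% = $14,440.00
Next $68,000 at 34.5% = $23,460.00
Next $216,500 at 29.5% = $63,867.50
Remaining $183,930 at 21.5% = $39,544.95
Fee: $14,440.00 + $23,460.00 + $63,867.50 + $39,544.95 = $141,312.45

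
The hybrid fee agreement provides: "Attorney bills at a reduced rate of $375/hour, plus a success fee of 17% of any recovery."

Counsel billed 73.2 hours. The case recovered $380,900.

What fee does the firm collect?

Hourly: 73.2 × $375 = $27,450.00
Success fee: 17% of $380,900 = $64,753.00
Total: $27,450.00 + $64,753.00 = $92,203.00

$92,203.00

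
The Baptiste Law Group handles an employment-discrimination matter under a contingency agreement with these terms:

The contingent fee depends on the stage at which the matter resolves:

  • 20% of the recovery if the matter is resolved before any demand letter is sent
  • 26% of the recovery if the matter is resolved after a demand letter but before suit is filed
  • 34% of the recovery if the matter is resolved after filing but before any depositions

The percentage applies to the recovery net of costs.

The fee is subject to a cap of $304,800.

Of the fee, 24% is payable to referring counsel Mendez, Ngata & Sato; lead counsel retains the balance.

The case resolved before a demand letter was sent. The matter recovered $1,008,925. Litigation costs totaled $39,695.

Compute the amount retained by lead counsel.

$147,322.96

Fee base (net of costs): $1,008,925 − $39,695 = $969,230
The matter resolved before a demand letter was sent, so the 20% rate applies.
$969,230 × 20% = $193,846.00
$193,846.00 is under the $304,800 cap.
Referral share: 24% of $193,846.00 = $46,523.04; lead counsel retains $193,846.00 − $46,523.04 = $147,322.96.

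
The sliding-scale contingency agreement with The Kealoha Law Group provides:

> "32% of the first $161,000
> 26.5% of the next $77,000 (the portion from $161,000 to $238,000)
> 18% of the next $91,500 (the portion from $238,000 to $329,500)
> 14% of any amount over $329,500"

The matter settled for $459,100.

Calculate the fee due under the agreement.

$106,539.00

First $161,000 at 32% = $51,520.00
Next $77,000 at 26.5% = $20,405.00
Next $91,500 at 18% = $16,470.00
Remaining $129,600 at 14% = $18,144.00
Fee: $51,520.00 + $20,405.00 + $16,470.00 + $18,144.00 = $106,539.00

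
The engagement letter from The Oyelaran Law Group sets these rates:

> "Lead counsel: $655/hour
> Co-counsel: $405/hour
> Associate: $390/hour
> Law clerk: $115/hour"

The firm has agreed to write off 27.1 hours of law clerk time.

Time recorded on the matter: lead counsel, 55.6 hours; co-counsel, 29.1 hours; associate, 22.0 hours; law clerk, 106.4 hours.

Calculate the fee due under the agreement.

Lead counsel: 55.6 × $655 = $36,418.00
Co-counsel: 29.1 × $405 = $11,785.50
Associate: 22.0 × $390 = $8,580.00
Law clerk: 106.4 × $115 = $12,236.00
Subtotal: $69,019.50
Write-off: 27.1 × $115 = $3,116.50
Total: $69,019.50 − $3,116.50 = $65,903.00

$65,903.00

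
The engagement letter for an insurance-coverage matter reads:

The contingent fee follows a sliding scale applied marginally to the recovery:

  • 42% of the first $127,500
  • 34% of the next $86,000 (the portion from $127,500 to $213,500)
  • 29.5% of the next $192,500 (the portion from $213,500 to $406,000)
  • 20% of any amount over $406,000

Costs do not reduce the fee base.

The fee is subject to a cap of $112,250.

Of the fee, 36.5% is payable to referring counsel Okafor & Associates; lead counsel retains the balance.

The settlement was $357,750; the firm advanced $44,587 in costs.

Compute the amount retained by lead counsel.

Fee base is the gross recovery, $357,750; costs are reimbursed separately.
First $127,500 at 42% = $53,550.00
Next $86,000 at 34% = $29,240.00
Remaining $144,250 at 29.5% = $42,553.75
Fee: $53,550.00 + $29,240.00 + $42,553.75 = $125,343.75
$125,343.75 exceeds the $112,250 cap, so the fee is capped at $112,250.00.
Referral share: 36.5% of $112,250.00 = $40,971.25; lead counsel retains $112,250.00 − $40,971.25 = $71,278.75.

$71,278.75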